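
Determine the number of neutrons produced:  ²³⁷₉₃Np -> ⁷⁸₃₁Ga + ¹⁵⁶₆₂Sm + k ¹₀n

Conserve mass number: 237 = 78 + 156 + k, so k = 237 − 234 = 3.
Check atomic number: 93 = 31 + 62 + 0 = 93. ✓

3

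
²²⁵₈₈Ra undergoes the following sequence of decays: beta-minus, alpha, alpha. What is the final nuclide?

At-217

Start: (A, Z) = (225, 88).
After β⁻: (225, 89).
After α: (221, 87).
After α: (217, 85).
Z = 85 is astatine.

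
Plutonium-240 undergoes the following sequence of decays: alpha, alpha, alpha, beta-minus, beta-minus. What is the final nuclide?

Th-228

Start: (A, Z) = (240, 94).
After α: (236, 92).
After α: (232, 90).
After α: (228, 88).
After β⁻: (228, 89).
After β⁻: (228, 90).
Z = 90 is thorium.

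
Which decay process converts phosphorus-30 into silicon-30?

beta-plus decay or electron capture

ΔA = 30 − 30 = 0; ΔZ = 14 − 15 = -1.
A is unchanged and Z drops by 1 — a proton has become a neutron (β⁺ emission or electron capture).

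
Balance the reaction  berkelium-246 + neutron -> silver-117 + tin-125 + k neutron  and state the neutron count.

Conserve mass number: 247 = 117 + 125 + k, so k = 247 − 242 = 5.
Check atomic number: 97 = 47 + 50 + 0 = 97. ✓

5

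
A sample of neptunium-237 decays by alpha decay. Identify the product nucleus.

Pa-233

Alpha decay: mass number changes by -4, atomic number by -2.
A: 237 − 4 = 233; Z: 93 − 2 = 91.
Z = 91 is protactinium, so the daughter is protactinium-233.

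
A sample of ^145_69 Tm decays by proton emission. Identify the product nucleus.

Er-144

Proton emission: mass number changes by -1, atomic number by -1.
A: 145 − 1 = 144; Z: 69 − 1 = 68.
Z = 68 is erbium, so the daughter is ^144_68 Er.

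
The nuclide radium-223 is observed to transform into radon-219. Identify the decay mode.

ΔA = 219 − 223 = -4; ΔZ = 86 − 88 = -2.
A drops by 4 and Z drops by 2 — the signature of alpha emission.

alpha decay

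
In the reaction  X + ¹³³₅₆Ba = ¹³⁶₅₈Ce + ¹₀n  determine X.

alpha particle

Conserve mass number: A + 133 = 136 + 1, so A = 4.
Conserve atomic number: Z + 56 = 58 + 0, so Z = 2.
A = 4 and Z = 2 is ⁴₂He — an alpha particle.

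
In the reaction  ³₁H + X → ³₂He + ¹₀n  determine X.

Conserve mass number: 3 + A = 3 + 1, so A = 1.
Conserve atomic number: 1 + Z = 2 + 0, so Z = 1.
A = 1 and Z = 1 is ¹₁H — a proton.

proton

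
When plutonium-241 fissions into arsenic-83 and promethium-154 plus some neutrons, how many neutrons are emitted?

Conserve mass number: 241 = 83 + 154 + k, so k = 241 − 237 = 4.
Check atomic number: 94 = 33 + 61 + 0 = 94. ✓

4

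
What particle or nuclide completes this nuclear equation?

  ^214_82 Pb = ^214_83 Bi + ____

beta-minus particle

Conserve mass number: 214 = 214 + A, so A = 0.
Conserve atomic number: 82 = 83 + Z, so Z = -1.
A = 0 and Z = -1 is ^0_-1 e — a beta-minus particle.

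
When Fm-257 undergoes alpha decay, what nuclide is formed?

Alpha decay: mass number changes by -4, atomic number by -2.
A: 257 − 4 = 253; Z: 100 − 2 = 98.
Z = 98 is californium, so the daughter is Cf-253.

Cf-253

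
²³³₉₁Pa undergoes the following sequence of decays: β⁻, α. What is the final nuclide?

Th-229

Start: (A, Z) = (233, 91).
After β⁻: (233, 92).
After α: (229, 90).
Z = 90 is thorium.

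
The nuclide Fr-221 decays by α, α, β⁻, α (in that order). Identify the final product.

Pb-209

Start: (A, Z) = (221, 87).
After α: (217, 85).
After α: (213, 83).
After β⁻: (213, 84).
After α: (209, 82).
Z = 82 is lead.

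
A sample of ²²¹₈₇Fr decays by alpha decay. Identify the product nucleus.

Alpha decay: mass number changes by -4, atomic number by -2.
A: 221 − 4 = 217; Z: 87 − 2 = 85.
Z = 85 is astatine, so the daughter is ²¹⁷₈₅At.

At-217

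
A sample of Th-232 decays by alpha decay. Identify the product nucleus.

Ra-228

Alpha decay: mass number changes by -4, atomic number by -2.
A: 232 − 4 = 228; Z: 90 − 2 = 88.
Z = 88 is radium, so the daughter is Ra-228.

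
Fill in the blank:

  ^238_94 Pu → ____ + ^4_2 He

U-234

Conserve mass number: 238 = A + 4, so A = 234.
Conserve atomic number: 94 = Z + 2, so Z = 92.
Z = 92 is uranium, so the species is ^234_92 U.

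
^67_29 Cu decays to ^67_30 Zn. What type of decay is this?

beta-minus decay

ΔA = 67 − 67 = 0; ΔZ = 30 − 29 = +1.
A is unchanged and Z rises by 1 — a neutron has become a proton (β⁻ decay).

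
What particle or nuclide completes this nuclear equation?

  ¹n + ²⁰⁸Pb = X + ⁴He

Conserve mass number: 1 + 208 = A + 4, so A = 205.
Conserve atomic number: 0 + 82 = Z + 2, so Z = 80.
Z = 80 is mercury, so the species is ²⁰⁵Hg.

Hg-205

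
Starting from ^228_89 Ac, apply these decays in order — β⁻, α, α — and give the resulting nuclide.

Start: (A, Z) = (228, 89).
After β⁻: (228, 90).
After α: (224, 88).
After α: (220, 86).
Z = 86 is radon.

Rn-220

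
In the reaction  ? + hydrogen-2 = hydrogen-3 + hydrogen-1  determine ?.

deuteron

Conserve mass number: A + 2 = 3 + 1, so A = 2.
Conserve atomic number: Z + 1 = 1 + 1, so Z = 1.
A = 2 and Z = 1 is hydrogen-2 — a deuteron.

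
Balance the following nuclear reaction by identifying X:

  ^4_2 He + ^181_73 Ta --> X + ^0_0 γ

Conserve mass number: 4 + 181 = A + 0, so A = 185.
Conserve atomic number: 2 + 73 = Z + 0, so Z = 75.
Z = 75 is rhenium, so the species is ^185_75 Re.

Re-185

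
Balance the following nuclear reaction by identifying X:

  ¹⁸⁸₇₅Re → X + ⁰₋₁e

Conserve mass number: 188 = A + 0, so A = 188.
Conserve atomic number: 75 = Z − 1, so Z = 76.
Z = 76 is osmium, so the species is ¹⁸⁸₇₆Os.

Os-188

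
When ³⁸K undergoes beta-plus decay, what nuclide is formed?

Beta-plus decay: mass number changes by +0, atomic number by -1.
A: 38 = 38; Z: 19 − 1 = 18.
Z = 18 is argon, so the daughter is ³⁸Ar.

Ar-38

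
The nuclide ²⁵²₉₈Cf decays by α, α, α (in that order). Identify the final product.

U-240

Start: (A, Z) = (252, 98).
After α: (248, 96).
After α: (244, 94).
After α: (240, 92).
Z = 92 is uranium.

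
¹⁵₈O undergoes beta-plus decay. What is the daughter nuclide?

Beta-plus decay: mass number changes by +0, atomic number by -1.
A: 15 = 15; Z: 8 − 1 = 7.
Z = 7 is nitrogen, so the daughter is ¹⁵₇N.

N-15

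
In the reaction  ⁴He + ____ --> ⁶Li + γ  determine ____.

deuteron

Conserve mass number: 4 + A = 6 + 0, so A = 2.
Conserve atomic number: 2 + Z = 3 + 0, so Z = 1.
A = 2 and Z = 1 is ²H — a deuteron.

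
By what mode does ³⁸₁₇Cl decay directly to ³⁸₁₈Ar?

ΔA = 38 − 38 = 0; ΔZ = 18 − 17 = +1.
A is unchanged and Z rises by 1 — a neutron has become a proton (β⁻ decay).

beta-minus decay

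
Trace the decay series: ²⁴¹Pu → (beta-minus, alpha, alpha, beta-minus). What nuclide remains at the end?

Start: (A, Z) = (241, 94).
After β⁻: (241, 95).
After α: (237, 93).
After α: (233, 91).
After β⁻: (233, 92).
Z = 92 is uranium.

U-233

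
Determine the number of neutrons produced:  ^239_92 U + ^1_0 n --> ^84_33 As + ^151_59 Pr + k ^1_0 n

5

Conserve mass number: 240 = 84 + 151 + k, so k = 240 − 235 = 5.
Check atomic number: 92 = 33 + 59 + 0 = 92. ✓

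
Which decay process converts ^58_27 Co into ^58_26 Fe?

beta-plus decay or electron capture

ΔA = 58 − 58 = 0; ΔZ = 26 − 27 = -1.
A is unchanged and Z drops by 1 — a proton has become a neutron (β⁺ emission or electron capture).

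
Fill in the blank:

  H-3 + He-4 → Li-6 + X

neutron

Conserve mass number: 3 + 4 = 6 + A, so A = 1.
Conserve atomic number: 1 + 2 = 3 + Z, so Z = 0.
A = 1 and Z = 0 is n — a neutron.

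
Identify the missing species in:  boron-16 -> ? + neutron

B-15

Conserve mass number: 16 = A + 1, so A = 15.
Conserve atomic number: 5 = Z + 0, so Z = 5.
Z = 5 is boron, so the species is boron-15.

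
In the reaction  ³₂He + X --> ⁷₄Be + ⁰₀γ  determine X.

Conserve mass number: 3 + A = 7 + 0, so A = 4.
Conserve atomic number: 2 + Z = 4 + 0, so Z = 2.
A = 4 and Z = 2 is ⁴₂He — an alpha particle.

alpha particle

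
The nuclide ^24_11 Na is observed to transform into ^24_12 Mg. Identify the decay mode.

ΔA = 24 − 24 = 0; ΔZ = 12 − 11 = +1.
A is unchanged and Z rises by 1 — a neutron has become a proton (β⁻ decay).

beta-minus decay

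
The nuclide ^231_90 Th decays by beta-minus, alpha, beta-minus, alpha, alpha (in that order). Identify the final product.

Start: (A, Z) = (231, 90).
After β⁻: (231, 91).
After α: (227, 89).
After β⁻: (227, 90).
After α: (223, 88).
After α: (219, 86).
Z = 86 is radon.

Rn-219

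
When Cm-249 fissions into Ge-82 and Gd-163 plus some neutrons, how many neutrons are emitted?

Conserve mass number: 249 = 82 + 163 + k, so k = 249 − 245 = 4.
Check atomic number: 96 = 32 + 64 + 0 = 96. ✓

4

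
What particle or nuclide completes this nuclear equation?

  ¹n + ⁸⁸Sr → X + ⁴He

Conserve mass number: 1 + 88 = A + 4, so A = 85.
Conserve atomic number: 0 + 38 = Z + 2, so Z = 36.
Z = 36 is krypton, so the species is ⁸⁵Kr.

Kr-85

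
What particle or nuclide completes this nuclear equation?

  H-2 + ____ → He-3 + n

deuteron

Conserve mass number: 2 + A = 3 + 1, so A = 2.
Conserve atomic number: 1 + Z = 2 + 0, so Z = 1.
A = 2 and Z = 1 is H-2 — a deuteron.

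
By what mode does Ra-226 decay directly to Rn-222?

ΔA = 222 − 226 = -4; ΔZ = 86 − 88 = -2.
A drops by 4 and Z drops by 2 — the signature of alpha emission.

alpha decay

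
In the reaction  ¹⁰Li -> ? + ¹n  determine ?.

Li-9

Conserve mass number: 10 = A + 1, so A = 9.
Conserve atomic number: 3 = Z + 0, so Z = 3.
Z = 3 is lithium, so the species is ⁹Li.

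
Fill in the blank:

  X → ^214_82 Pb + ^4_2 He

Po-218

Conserve mass number: A = 214 + 4, so A = 218.
Conserve atomic number: Z = 82 + 2, so Z = 84.
Z = 84 is polonium, so the species is ^218_84 Po.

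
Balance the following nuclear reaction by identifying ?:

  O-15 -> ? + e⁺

N-15

Conserve mass number: 15 = A + 0, so A = 15.
Conserve atomic number: 8 = Z + 1, so Z = 7.
Z = 7 is nitrogen, so the species is N-15.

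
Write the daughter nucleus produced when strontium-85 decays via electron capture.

Electron capture: mass number changes by +0, atomic number by -1.
A: 85 = 85; Z: 38 − 1 = 37.
Z = 37 is rubidium, so the daughter is rubidium-85.

Rb-85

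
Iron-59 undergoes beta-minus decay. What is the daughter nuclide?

Co-59

Beta-minus decay: mass number changes by +0, atomic number by +1.
A: 59 = 59; Z: 26 + 1 = 27.
Z = 27 is cobalt, so the daughter is cobalt-59.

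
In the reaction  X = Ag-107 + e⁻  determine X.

Pd-107

Conserve mass number: A = 107 + 0, so A = 107.
Conserve atomic number: Z = 47 − 1, so Z = 46.
Z = 46 is palladium, so the species is Pd-107.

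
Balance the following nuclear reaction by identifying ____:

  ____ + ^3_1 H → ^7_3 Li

Conserve mass number: A + 3 = 7, so A = 4.
Conserve atomic number: Z + 1 = 3, so Z = 2.
A = 4 and Z = 2 is ^4_2 He — an alpha particle.

alpha particle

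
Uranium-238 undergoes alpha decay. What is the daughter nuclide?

Alpha decay: mass number changes by -4, atomic number by -2.
A: 238 − 4 = 234; Z: 92 − 2 = 90.
Z = 90 is thorium, so the daughter is thorium-234.

Th-234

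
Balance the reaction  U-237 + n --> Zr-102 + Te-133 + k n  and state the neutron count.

3

Conserve mass number: 238 = 102 + 133 + k, so k = 238 − 235 = 3.
Check atomic number: 92 = 40 + 52 + 0 = 92. ✓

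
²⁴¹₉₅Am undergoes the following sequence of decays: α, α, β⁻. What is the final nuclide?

Start: (A, Z) = (241, 95).
After α: (237, 93).
After α: (233, 91).
After β⁻: (233, 92).
Z = 92 is uranium.

U-233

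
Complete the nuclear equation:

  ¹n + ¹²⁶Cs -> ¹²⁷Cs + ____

Conserve mass number: 1 + 126 = 127 + A, so A = 0.
Conserve atomic number: 0 + 55 = 55 + Z, so Z = 0.
A = 0 and Z = 0 is γ — a gamma ray.

gamma ray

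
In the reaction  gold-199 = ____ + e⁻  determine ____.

Hg-199

Conserve mass number: 199 = A + 0, so A = 199.
Conserve atomic number: 79 = Z − 1, so Z = 80.
Z = 80 is mercury, so the species is mercury-199.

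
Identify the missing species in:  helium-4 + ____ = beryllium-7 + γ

He-3

Conserve mass number: 4 + A = 7 + 0, so A = 3.
Conserve atomic number: 2 + Z = 4 + 0, so Z = 2.
Z = 2 is helium, so the species is helium-3.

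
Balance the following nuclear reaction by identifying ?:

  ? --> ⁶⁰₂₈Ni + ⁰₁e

Conserve mass number: A = 60 + 0, so A = 60.
Conserve atomic number: Z = 28 + 1, so Z = 29.
Z = 29 is copper, so the species is ⁶⁰₂₉Cu.

Cu-60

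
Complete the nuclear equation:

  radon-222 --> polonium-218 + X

Conserve mass number: 222 = 218 + A, so A = 4.
Conserve atomic number: 86 = 84 + Z, so Z = 2.
A = 4 and Z = 2 is helium-4 — an alpha particle.

alpha particle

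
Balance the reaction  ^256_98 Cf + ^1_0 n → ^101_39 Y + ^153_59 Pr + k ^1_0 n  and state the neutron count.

3

Conserve mass number: 257 = 101 + 153 + k, so k = 257 − 254 = 3.
Check atomic number: 98 = 39 + 59 + 0 = 98. ✓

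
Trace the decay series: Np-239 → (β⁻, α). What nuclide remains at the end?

U-235

Start: (A, Z) = (239, 93).
After β⁻: (239, 94).
After α: (235, 92).
Z = 92 is uranium.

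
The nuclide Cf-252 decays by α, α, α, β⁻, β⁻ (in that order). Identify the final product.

Pu-240

Start: (A, Z) = (252, 98).
After α: (248, 96).
After α: (244, 94).
After α: (240, 92).
After β⁻: (240, 93).
After β⁻: (240, 94).
Z = 94 is plutonium.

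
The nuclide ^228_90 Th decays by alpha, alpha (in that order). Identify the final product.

Rn-220

Start: (A, Z) = (228, 90).
After α: (224, 88).
After α: (220, 86).
Z = 86 is radon.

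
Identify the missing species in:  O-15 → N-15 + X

positron

Conserve mass number: 15 = 15 + A, so A = 0.
Conserve atomic number: 8 = 7 + Z, so Z = 1.
A = 0 and Z = 1 is e⁺ — a positron.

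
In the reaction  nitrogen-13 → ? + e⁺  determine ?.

Conserve mass number: 13 = A + 0, so A = 13.
Conserve atomic number: 7 = Z + 1, so Z = 6.
Z = 6 is carbon, so the species is carbon-13.

C-13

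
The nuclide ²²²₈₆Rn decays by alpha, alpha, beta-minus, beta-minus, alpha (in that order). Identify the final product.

Pb-210

Start: (A, Z) = (222, 86).
After α: (218, 84).
After α: (214, 82).
After β⁻: (214, 83).
After β⁻: (214, 84).
After α: (210, 82).
Z = 82 is lead.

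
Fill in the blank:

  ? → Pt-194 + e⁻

Ir-194

Conserve mass number: A = 194 + 0, so A = 194.
Conserve atomic number: Z = 78 − 1, so Z = 77.
Z = 77 is iridium, so the species is Ir-194.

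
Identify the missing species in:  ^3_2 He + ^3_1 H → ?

Conserve mass number: 3 + 3 = A, so A = 6.
Conserve atomic number: 2 + 1 = Z, so Z = 3.
Z = 3 is lithium, so the species is ^6_3 Li.

Li-6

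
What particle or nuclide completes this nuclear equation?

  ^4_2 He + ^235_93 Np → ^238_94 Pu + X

Conserve mass number: 4 + 235 = 238 + A, so A = 1.
Conserve atomic number: 2 + 93 = 94 + Z, so Z = 1.
A = 1 and Z = 1 is ^1_1 H — a proton.

proton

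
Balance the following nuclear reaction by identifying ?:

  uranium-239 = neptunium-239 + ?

beta-minus particle

Conserve mass number: 239 = 239 + A, so A = 0.
Conserve atomic number: 92 = 93 + Z, so Z = -1.
A = 0 and Z = -1 is e⁻ — a beta-minus particle.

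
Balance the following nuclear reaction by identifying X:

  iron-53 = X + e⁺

Mn-53

Conserve mass number: 53 = A + 0, so A = 53.
Conserve atomic number: 26 = Z + 1, so Z = 25.
Z = 25 is manganese, so the species is manganese-53.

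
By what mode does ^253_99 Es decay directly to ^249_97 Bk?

alpha decay

ΔA = 249 − 253 = -4; ΔZ = 97 − 99 = -2.
A drops by 4 and Z drops by 2 — the signature of alpha emission.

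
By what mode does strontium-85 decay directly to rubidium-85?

beta-plus decay or electron capture

ΔA = 85 − 85 = 0; ΔZ = 37 − 38 = -1.
A is unchanged and Z drops by 1 — a proton has become a neutron (β⁺ emission or electron capture).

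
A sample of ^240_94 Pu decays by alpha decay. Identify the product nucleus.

Alpha decay: mass number changes by -4, atomic number by -2.
A: 240 − 4 = 236; Z: 94 − 2 = 92.
Z = 92 is uranium, so the daughter is ^236_92 U.

U-236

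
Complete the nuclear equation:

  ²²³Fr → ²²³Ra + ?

Conserve mass number: 223 = 223 + A, so A = 0.
Conserve atomic number: 87 = 88 + Z, so Z = -1.
A = 0 and Z = -1 is e⁻ — a beta-minus particle.

beta-minus particle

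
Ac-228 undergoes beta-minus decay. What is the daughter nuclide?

Beta-minus decay: mass number changes by +0, atomic number by +1.
A: 228 = 228; Z: 89 + 1 = 90.
Z = 90 is thorium, so the daughter is Th-228.

Th-228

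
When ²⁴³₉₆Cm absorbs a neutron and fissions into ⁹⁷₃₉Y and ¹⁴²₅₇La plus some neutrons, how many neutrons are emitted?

5

Conserve mass number: 244 = 97 + 142 + k, so k = 244 − 239 = 5.
Check atomic number: 96 = 39 + 57 + 0 = 96. ✓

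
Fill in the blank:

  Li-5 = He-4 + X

proton

Conserve mass number: 5 = 4 + A, so A = 1.
Conserve atomic number: 3 = 2 + Z, so Z = 1.
A = 1 and Z = 1 is H-1 — a proton.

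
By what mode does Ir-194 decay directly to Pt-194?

ΔA = 194 − 194 = 0; ΔZ = 78 − 77 = +1.
A is unchanged and Z rises by 1 — a neutron has become a proton (β⁻ decay).

beta-minus decay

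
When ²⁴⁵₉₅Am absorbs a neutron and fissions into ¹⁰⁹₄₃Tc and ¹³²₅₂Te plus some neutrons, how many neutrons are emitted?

5

Conserve mass number: 246 = 109 + 132 + k, so k = 246 − 241 = 5.
Check atomic number: 95 = 43 + 52 + 0 = 95. ✓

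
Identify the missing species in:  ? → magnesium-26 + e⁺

Conserve mass number: A = 26 + 0, so A = 26.
Conserve atomic number: Z = 12 + 1, so Z = 13.
Z = 13 is aluminium, so the species is aluminium-26.

Al-26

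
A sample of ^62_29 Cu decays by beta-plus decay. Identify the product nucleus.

Ni-62

Beta-plus decay: mass number changes by +0, atomic number by -1.
A: 62 = 62; Z: 29 − 1 = 28.
Z = 28 is nickel, so the daughter is ^62_28 Ni.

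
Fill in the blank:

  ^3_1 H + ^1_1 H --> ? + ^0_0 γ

Conserve mass number: 3 + 1 = A + 0, so A = 4.
Conserve atomic number: 1 + 1 = Z + 0, so Z = 2.
A = 4 and Z = 2 is ^4_2 He — an alpha particle.

He-4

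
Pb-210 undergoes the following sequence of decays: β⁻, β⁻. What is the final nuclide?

Start: (A, Z) = (210, 82).
After β⁻: (210, 83).
After β⁻: (210, 84).
Z = 84 is polonium.

Po-210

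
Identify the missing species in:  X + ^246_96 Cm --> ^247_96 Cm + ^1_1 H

Conserve mass number: A + 246 = 247 + 1, so A = 2.
Conserve atomic number: Z + 96 = 96 + 1, so Z = 1.
A = 2 and Z = 1 is ^2_1 H — a deuteron.

deuteron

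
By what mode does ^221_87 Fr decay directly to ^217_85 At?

alpha decay

ΔA = 217 − 221 = -4; ΔZ = 85 − 87 = -2.
A drops by 4 and Z drops by 2 — the signature of alpha emission.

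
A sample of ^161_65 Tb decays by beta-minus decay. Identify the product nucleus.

Beta-minus decay: mass number changes by +0, atomic number by +1.
A: 161 = 161; Z: 65 + 1 = 66.
Z = 66 is dysprosium, so the daughter is ^161_66 Dy.

Dy-161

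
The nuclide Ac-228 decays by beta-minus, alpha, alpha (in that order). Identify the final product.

Rn-220

Start: (A, Z) = (228, 89).
After β⁻: (228, 90).
After α: (224, 88).
After α: (220, 86).
Z = 86 is radon.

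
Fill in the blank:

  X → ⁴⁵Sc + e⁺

Conserve mass number: A = 45 + 0, so A = 45.
Conserve atomic number: Z = 21 + 1, so Z = 22.
Z = 22 is titanium, so the species is ⁴⁵Ti.

Ti-45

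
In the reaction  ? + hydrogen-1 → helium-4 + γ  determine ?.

Conserve mass number: A + 1 = 4 + 0, so A = 3.
Conserve atomic number: Z + 1 = 2 + 0, so Z = 1.
A = 3 and Z = 1 is hydrogen-3 — a triton.

triton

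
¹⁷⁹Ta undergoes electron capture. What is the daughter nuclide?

Electron capture: mass number changes by +0, atomic number by -1.
A: 179 = 179; Z: 73 − 1 = 72.
Z = 72 is hafnium, so the daughter is ¹⁷⁹Hf.

Hf-179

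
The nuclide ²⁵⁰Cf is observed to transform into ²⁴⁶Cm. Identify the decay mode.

alpha decay

ΔA = 246 − 250 = -4; ΔZ = 96 − 98 = -2.
A drops by 4 and Z drops by 2 — the signature of alpha emission.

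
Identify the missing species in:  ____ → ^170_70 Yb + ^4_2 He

Conserve mass number: A = 170 + 4, so A = 174.
Conserve atomic number: Z = 70 + 2, so Z = 72.
Z = 72 is hafnium, so the species is ^174_72 Hf.

Hf-174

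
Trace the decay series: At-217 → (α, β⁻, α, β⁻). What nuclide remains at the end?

Bi-209

Start: (A, Z) = (217, 85).
After α: (213, 83).
After β⁻: (213, 84).
After α: (209, 82).
After β⁻: (209, 83).
Z = 83 is bismuth.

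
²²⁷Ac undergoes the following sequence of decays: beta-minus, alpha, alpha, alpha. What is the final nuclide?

Po-215

Start: (A, Z) = (227, 89).
After β⁻: (227, 90).
After α: (223, 88).
After α: (219, 86).
After α: (215, 84).
Z = 84 is polonium.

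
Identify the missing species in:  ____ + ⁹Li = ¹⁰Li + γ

neutron

Conserve mass number: A + 9 = 10 + 0, so A = 1.
Conserve atomic number: Z + 3 = 3 + 0, so Z = 0.
A = 1 and Z = 0 is ¹n — a neutron.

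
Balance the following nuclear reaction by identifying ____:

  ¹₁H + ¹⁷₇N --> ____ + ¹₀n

O-17

Conserve mass number: 1 + 17 = A + 1, so A = 17.
Conserve atomic number: 1 + 7 = Z + 0, so Z = 8.
Z = 8 is oxygen, so the species is ¹⁷₈O.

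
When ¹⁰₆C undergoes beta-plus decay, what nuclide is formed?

Beta-plus decay: mass number changes by +0, atomic number by -1.
A: 10 = 10; Z: 6 − 1 = 5.
Z = 5 is boron, so the daughter is ¹⁰₅B.

B-10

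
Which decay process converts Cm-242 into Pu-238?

alpha decay

ΔA = 238 − 242 = -4; ΔZ = 94 − 96 = -2.
A drops by 4 and Z drops by 2 — the signature of alpha emission.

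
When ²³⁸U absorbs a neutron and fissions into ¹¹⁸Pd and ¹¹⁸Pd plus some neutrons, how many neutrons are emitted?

Conserve mass number: 239 = 118 + 118 + k, so k = 239 − 236 = 3.
Check atomic number: 92 = 46 + 46 + 0 = 92. ✓

3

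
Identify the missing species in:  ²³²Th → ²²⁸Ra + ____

alpha particle

Conserve mass number: 232 = 228 + A, so A = 4.
Conserve atomic number: 90 = 88 + Z, so Z = 2.
A = 4 and Z = 2 is ⁴He — an alpha particle.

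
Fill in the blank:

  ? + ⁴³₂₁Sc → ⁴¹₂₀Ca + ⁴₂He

deuteron

Conserve mass number: A + 43 = 41 + 4, so A = 2.
Conserve atomic number: Z + 21 = 20 + 2, so Z = 1.
A = 2 and Z = 1 is ²₁H — a deuteron.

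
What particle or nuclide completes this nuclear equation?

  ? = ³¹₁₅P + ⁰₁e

Conserve mass number: A = 31 + 0, so A = 31.
Conserve atomic number: Z = 15 + 1, so Z = 16.
Z = 16 is sulfur, so the species is ³¹₁₆S.

S-31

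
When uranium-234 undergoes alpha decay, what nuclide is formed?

Alpha decay: mass number changes by -4, atomic number by -2.
A: 234 − 4 = 230; Z: 92 − 2 = 90.
Z = 90 is thorium, so the daughter is thorium-230.

Th-230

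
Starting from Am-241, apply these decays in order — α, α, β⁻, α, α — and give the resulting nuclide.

Start: (A, Z) = (241, 95).
After α: (237, 93).
After α: (233, 91).
After β⁻: (233, 92).
After α: (229, 90).
After α: (225, 88).
Z = 88 is radium.

Ra-225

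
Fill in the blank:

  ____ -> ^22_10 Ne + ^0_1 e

Na-22

Conserve mass number: A = 22 + 0, so A = 22.
Conserve atomic number: Z = 10 + 1, so Z = 11.
Z = 11 is sodium, so the species is ^22_11 Na.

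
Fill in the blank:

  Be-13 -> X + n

Be-12

Conserve mass number: 13 = A + 1, so A = 12.
Conserve atomic number: 4 = Z + 0, so Z = 4.
Z = 4 is beryllium, so the species is Be-12.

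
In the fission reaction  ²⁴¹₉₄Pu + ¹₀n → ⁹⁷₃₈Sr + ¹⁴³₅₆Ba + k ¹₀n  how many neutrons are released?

2

Conserve mass number: 242 = 97 + 143 + k, so k = 242 − 240 = 2.
Check atomic number: 94 = 38 + 56 + 0 = 94. ✓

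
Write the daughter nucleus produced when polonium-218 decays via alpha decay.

Alpha decay: mass number changes by -4, atomic number by -2.
A: 218 − 4 = 214; Z: 84 − 2 = 82.
Z = 82 is lead, so the daughter is lead-214.

Pb-214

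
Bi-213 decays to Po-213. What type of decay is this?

beta-minus decay

ΔA = 213 − 213 = 0; ΔZ = 84 − 83 = +1.
A is unchanged and Z rises by 1 — a neutron has become a proton (β⁻ decay).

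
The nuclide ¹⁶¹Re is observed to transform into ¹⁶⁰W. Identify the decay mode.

ΔA = 160 − 161 = -1; ΔZ = 74 − 75 = -1.
A drops by 1 and Z drops by 1 — a proton was emitted.

proton emission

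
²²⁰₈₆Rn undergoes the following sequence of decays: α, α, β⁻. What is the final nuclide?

Bi-212

Start: (A, Z) = (220, 86).
After α: (216, 84).
After α: (212, 82).
After β⁻: (212, 83).
Z = 83 is bismuth.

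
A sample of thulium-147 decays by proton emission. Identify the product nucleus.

Proton emission: mass number changes by -1, atomic number by -1.
A: 147 − 1 = 146; Z: 69 − 1 = 68.
Z = 68 is erbium, so the daughter is erbium-146.

Er-146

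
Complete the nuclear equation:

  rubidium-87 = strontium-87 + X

Conserve mass number: 87 = 87 + A, so A = 0.
Conserve atomic number: 37 = 38 + Z, so Z = -1.
A = 0 and Z = -1 is e⁻ — a beta-minus particle.

beta-minus particle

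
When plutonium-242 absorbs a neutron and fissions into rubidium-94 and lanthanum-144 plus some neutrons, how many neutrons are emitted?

Conserve mass number: 243 = 94 + 144 + k, so k = 243 − 238 = 5.
Check atomic number: 94 = 37 + 57 + 0 = 94. ✓

5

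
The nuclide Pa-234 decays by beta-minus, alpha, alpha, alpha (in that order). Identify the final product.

Rn-222

Start: (A, Z) = (234, 91).
After β⁻: (234, 92).
After α: (230, 90).
After α: (226, 88).
After α: (222, 86).
Z = 86 is radon.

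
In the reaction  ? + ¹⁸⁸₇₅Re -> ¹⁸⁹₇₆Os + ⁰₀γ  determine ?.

proton

Conserve mass number: A + 188 = 189 + 0, so A = 1.
Conserve atomic number: Z + 75 = 76 + 0, so Z = 1.
A = 1 and Z = 1 is ¹₁H — a proton.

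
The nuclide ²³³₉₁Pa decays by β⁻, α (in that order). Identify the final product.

Th-229

Start: (A, Z) = (233, 91).
After β⁻: (233, 92).
After α: (229, 90).
Z = 90 is thorium.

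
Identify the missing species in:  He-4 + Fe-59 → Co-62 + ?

Conserve mass number: 4 + 59 = 62 + A, so A = 1.
Conserve atomic number: 2 + 26 = 27 + Z, so Z = 1.
A = 1 and Z = 1 is H-1 — a proton.

proton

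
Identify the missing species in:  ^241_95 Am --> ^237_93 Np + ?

Conserve mass number: 241 = 237 + A, so A = 4.
Conserve atomic number: 95 = 93 + Z, so Z = 2.
A = 4 and Z = 2 is ^4_2 He — an alpha particle.

alpha particle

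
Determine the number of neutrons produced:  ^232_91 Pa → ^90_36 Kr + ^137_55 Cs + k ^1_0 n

5

Conserve mass number: 232 = 90 + 137 + k, so k = 232 − 227 = 5.
Check atomic number: 91 = 36 + 55 + 0 = 91. ✓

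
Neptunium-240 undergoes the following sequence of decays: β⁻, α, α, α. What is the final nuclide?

Ra-228

Start: (A, Z) = (240, 93).
After β⁻: (240, 94).
After α: (236, 92).
After α: (232, 90).
After α: (228, 88).
Z = 88 is radium.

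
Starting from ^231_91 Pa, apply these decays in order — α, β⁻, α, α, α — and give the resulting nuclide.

Start: (A, Z) = (231, 91).
After α: (227, 89).
After β⁻: (227, 90).
After α: (223, 88).
After α: (219, 86).
After α: (215, 84).
Z = 84 is polonium.

Po-215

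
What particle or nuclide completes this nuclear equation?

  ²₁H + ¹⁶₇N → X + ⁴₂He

C-14

Conserve mass number: 2 + 16 = A + 4, so A = 14.
Conserve atomic number: 1 + 7 = Z + 2, so Z = 6.
Z = 6 is carbon, so the species is ¹⁴₆C.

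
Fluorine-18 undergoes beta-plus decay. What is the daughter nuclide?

Beta-plus decay: mass number changes by +0, atomic number by -1.
A: 18 = 18; Z: 9 − 1 = 8.
Z = 8 is oxygen, so the daughter is oxygen-18.

O-18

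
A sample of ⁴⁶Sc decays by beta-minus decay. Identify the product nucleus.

Beta-minus decay: mass number changes by +0, atomic number by +1.
A: 46 = 46; Z: 21 + 1 = 22.
Z = 22 is titanium, so the daughter is ⁴⁶Ti.

Ti-46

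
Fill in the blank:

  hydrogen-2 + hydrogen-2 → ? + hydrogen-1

H-3

Conserve mass number: 2 + 2 = A + 1, so A = 3.
Conserve atomic number: 1 + 1 = Z + 1, so Z = 1.
A = 3 and Z = 1 is hydrogen-3 — a triton.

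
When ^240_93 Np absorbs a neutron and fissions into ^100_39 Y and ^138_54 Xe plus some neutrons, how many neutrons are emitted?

3

Conserve mass number: 241 = 100 + 138 + k, so k = 241 − 238 = 3.
Check atomic number: 93 = 39 + 54 + 0 = 93. ✓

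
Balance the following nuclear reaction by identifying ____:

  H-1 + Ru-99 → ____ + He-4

Tc-96

Conserve mass number: 1 + 99 = A + 4, so A = 96.
Conserve atomic number: 1 + 44 = Z + 2, so Z = 43.
Z = 43 is technetium, so the species is Tc-96.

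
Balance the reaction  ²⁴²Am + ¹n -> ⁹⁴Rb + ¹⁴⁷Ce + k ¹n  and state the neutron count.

2

Conserve mass number: 243 = 94 + 147 + k, so k = 243 − 241 = 2.
Check atomic number: 95 = 37 + 58 + 0 = 95. ✓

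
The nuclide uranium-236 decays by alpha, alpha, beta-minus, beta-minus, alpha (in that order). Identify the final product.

Start: (A, Z) = (236, 92).
After α: (232, 90).
After α: (228, 88).
After β⁻: (228, 89).
After β⁻: (228, 90).
After α: (224, 88).
Z = 88 is radium.

Ra-224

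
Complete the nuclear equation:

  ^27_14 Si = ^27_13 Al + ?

positron

Conserve mass number: 27 = 27 + A, so A = 0.
Conserve atomic number: 14 = 13 + Z, so Z = 1.
A = 0 and Z = 1 is ^0_1 e — a positron.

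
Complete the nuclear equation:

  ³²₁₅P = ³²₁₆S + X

Conserve mass number: 32 = 32 + A, so A = 0.
Conserve atomic number: 15 = 16 + Z, so Z = -1.
A = 0 and Z = -1 is ⁰₋₁e — a beta-minus particle.

beta-minus particle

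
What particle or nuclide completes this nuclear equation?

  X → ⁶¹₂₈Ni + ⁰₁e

Conserve mass number: A = 61 + 0, so A = 61.
Conserve atomic number: Z = 28 + 1, so Z = 29.
Z = 29 is copper, so the species is ⁶¹₂₉Cu.

Cu-61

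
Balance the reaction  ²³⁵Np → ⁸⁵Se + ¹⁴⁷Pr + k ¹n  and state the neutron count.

Conserve mass number: 235 = 85 + 147 + k, so k = 235 − 232 = 3.
Check atomic number: 93 = 34 + 59 + 0 = 93. ✓

3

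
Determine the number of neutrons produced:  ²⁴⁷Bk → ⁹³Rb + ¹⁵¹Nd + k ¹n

Conserve mass number: 247 = 93 + 151 + k, so k = 247 − 244 = 3.
Check atomic number: 97 = 37 + 60 + 0 = 97. ✓

3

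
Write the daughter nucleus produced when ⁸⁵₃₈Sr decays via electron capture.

Rb-85

Electron capture: mass number changes by +0, atomic number by -1.
A: 85 = 85; Z: 38 − 1 = 37.
Z = 37 is rubidium, so the daughter is ⁸⁵₃₇Rb.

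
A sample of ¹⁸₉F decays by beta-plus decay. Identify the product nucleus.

Beta-plus decay: mass number changes by +0, atomic number by -1.
A: 18 = 18; Z: 9 − 1 = 8.
Z = 8 is oxygen, so the daughter is ¹⁸₈O.

O-18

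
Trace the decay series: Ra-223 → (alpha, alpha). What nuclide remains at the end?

Po-215

Start: (A, Z) = (223, 88).
After α: (219, 86).
After α: (215, 84).
Z = 84 is polonium.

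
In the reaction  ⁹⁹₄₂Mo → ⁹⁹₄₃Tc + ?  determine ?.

Conserve mass number: 99 = 99 + A, so A = 0.
Conserve atomic number: 42 = 43 + Z, so Z = -1.
A = 0 and Z = -1 is ⁰₋₁e — a beta-minus particle.

beta-minus particle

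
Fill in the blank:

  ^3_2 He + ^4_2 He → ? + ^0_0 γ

Conserve mass number: 3 + 4 = A + 0, so A = 7.
Conserve atomic number: 2 + 2 = Z + 0, so Z = 4.
Z = 4 is beryllium, so the species is ^7_4 Be.

Be-7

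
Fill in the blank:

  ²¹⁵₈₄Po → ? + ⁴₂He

Conserve mass number: 215 = A + 4, so A = 211.
Conserve atomic number: 84 = Z + 2, so Z = 82.
Z = 82 is lead, so the species is ²¹¹₈₂Pb.

Pb-211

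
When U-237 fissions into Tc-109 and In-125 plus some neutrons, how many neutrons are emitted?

Conserve mass number: 237 = 109 + 125 + k, so k = 237 − 234 = 3.
Check atomic number: 92 = 43 + 49 + 0 = 92. ✓

3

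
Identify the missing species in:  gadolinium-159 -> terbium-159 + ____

beta-minus particle

Conserve mass number: 159 = 159 + A, so A = 0.
Conserve atomic number: 64 = 65 + Z, so Z = -1.
A = 0 and Z = -1 is e⁻ — a beta-minus particle.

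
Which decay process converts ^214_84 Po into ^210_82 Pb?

alpha decay

ΔA = 210 − 214 = -4; ΔZ = 82 − 84 = -2.
A drops by 4 and Z drops by 2 — the signature of alpha emission.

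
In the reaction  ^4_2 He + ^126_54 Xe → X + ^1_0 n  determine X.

Conserve mass number: 4 + 126 = A + 1, so A = 129.
Conserve atomic number: 2 + 54 = Z + 0, so Z = 56.
Z = 56 is barium, so the species is ^129_56 Ba.

Ba-129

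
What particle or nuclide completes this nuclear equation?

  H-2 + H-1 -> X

He-3

Conserve mass number: 2 + 1 = A, so A = 3.
Conserve atomic number: 1 + 1 = Z, so Z = 2.
Z = 2 is helium, so the species is He-3.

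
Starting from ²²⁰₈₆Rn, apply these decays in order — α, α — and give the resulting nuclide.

Pb-212

Start: (A, Z) = (220, 86).
After α: (216, 84).
After α: (212, 82).
Z = 82 is lead.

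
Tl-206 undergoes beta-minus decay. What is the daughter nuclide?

Beta-minus decay: mass number changes by +0, atomic number by +1.
A: 206 = 206; Z: 81 + 1 = 82.
Z = 82 is lead, so the daughter is Pb-206.

Pb-206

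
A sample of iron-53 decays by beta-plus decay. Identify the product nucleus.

Beta-plus decay: mass number changes by +0, atomic number by -1.
A: 53 = 53; Z: 26 − 1 = 25.
Z = 25 is manganese, so the daughter is manganese-53.

Mn-53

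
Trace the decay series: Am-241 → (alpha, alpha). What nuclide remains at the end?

Start: (A, Z) = (241, 95).
After α: (237, 93).
After α: (233, 91).
Z = 91 is protactinium.

Pa-233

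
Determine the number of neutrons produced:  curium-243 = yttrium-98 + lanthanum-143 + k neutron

2

Conserve mass number: 243 = 98 + 143 + k, so k = 243 − 241 = 2.
Check atomic number: 96 = 39 + 57 + 0 = 96. ✓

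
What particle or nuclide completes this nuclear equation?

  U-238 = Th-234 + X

Conserve mass number: 238 = 234 + A, so A = 4.
Conserve atomic number: 92 = 90 + Z, so Z = 2.
A = 4 and Z = 2 is He-4 — an alpha particle.

alpha particle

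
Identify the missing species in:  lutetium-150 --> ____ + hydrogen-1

Conserve mass number: 150 = A + 1, so A = 149.
Conserve atomic number: 71 = Z + 1, so Z = 70.
Z = 70 is ytterbium, so the species is ytterbium-149.

Yb-149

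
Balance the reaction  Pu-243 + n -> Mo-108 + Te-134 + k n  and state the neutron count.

Conserve mass number: 244 = 108 + 134 + k, so k = 244 − 242 = 2.
Check atomic number: 94 = 42 + 52 + 0 = 94. ✓

2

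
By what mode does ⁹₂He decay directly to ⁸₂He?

ΔA = 8 − 9 = -1; ΔZ = 2 − 2 = +0.
A drops by 1 with Z unchanged — a neutron was emitted.

neutron emission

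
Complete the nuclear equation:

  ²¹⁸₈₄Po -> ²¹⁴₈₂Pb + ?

alpha particle

Conserve mass number: 218 = 214 + A, so A = 4.
Conserve atomic number: 84 = 82 + Z, so Z = 2.
A = 4 and Z = 2 is ⁴₂He — an alpha particle.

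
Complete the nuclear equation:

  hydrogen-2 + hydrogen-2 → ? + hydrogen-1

H-3

Conserve mass number: 2 + 2 = A + 1, so A = 3.
Conserve atomic number: 1 + 1 = Z + 1, so Z = 1.
A = 3 and Z = 1 is hydrogen-3 — a triton.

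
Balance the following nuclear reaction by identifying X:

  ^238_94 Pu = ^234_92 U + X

Conserve mass number: 238 = 234 + A, so A = 4.
Conserve atomic number: 94 = 92 + Z, so Z = 2.
A = 4 and Z = 2 is ^4_2 He — an alpha particle.

alpha particle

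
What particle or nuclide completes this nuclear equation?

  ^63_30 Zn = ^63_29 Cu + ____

Conserve mass number: 63 = 63 + A, so A = 0.
Conserve atomic number: 30 = 29 + Z, so Z = 1.
A = 0 and Z = 1 is ^0_1 e — a positron.

positron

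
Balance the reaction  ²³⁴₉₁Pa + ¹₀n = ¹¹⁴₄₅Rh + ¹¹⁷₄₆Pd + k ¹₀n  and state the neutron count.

4

Conserve mass number: 235 = 114 + 117 + k, so k = 235 − 231 = 4.
Check atomic number: 91 = 45 + 46 + 0 = 91. ✓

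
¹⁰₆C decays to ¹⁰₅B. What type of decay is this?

ΔA = 10 − 10 = 0; ΔZ = 5 − 6 = -1.
A is unchanged and Z drops by 1 — a proton has become a neutron (β⁺ emission or electron capture).

beta-plus decay or electron capture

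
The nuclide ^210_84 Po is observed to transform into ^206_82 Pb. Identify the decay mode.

ΔA = 206 − 210 = -4; ΔZ = 82 − 84 = -2.
A drops by 4 and Z drops by 2 — the signature of alpha emission.

alpha decay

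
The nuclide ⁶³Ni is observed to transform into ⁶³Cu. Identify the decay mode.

ΔA = 63 − 63 = 0; ΔZ = 29 − 28 = +1.
A is unchanged and Z rises by 1 — a neutron has become a proton (β⁻ decay).

beta-minus decay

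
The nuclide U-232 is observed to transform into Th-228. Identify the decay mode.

alpha decay

ΔA = 228 − 232 = -4; ΔZ = 90 − 92 = -2.
A drops by 4 and Z drops by 2 — the signature of alpha emission.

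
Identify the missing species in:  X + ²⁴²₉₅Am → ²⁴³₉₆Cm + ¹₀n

Conserve mass number: A + 242 = 243 + 1, so A = 2.
Conserve atomic number: Z + 95 = 96 + 0, so Z = 1.
A = 2 and Z = 1 is ²₁H — a deuteron.

deuteron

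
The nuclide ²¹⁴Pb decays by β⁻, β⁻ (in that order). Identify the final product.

Start: (A, Z) = (214, 82).
After β⁻: (214, 83).
After β⁻: (214, 84).
Z = 84 is polonium.

Po-214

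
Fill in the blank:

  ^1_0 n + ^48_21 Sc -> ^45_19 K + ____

Conserve mass number: 1 + 48 = 45 + A, so A = 4.
Conserve atomic number: 0 + 21 = 19 + Z, so Z = 2.
A = 4 and Z = 2 is ^4_2 He — an alpha particle.

alpha particle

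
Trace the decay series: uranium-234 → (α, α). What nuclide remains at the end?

Start: (A, Z) = (234, 92).
After α: (230, 90).
After α: (226, 88).
Z = 88 is radium.

Ra-226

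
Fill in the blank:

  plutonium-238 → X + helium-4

Conserve mass number: 238 = A + 4, so A = 234.
Conserve atomic number: 94 = Z + 2, so Z = 92.
Z = 92 is uranium, so the species is uranium-234.

U-234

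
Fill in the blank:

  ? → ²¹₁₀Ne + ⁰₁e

Conserve mass number: A = 21 + 0, so A = 21.
Conserve atomic number: Z = 10 + 1, so Z = 11.
Z = 11 is sodium, so the species is ²¹₁₁Na.

Na-21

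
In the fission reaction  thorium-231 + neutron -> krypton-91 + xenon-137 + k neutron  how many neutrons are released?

Conserve mass number: 232 = 91 + 137 + k, so k = 232 − 228 = 4.
Check atomic number: 90 = 36 + 54 + 0 = 90. ✓

4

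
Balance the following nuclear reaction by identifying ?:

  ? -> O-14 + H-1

Conserve mass number: A = 14 + 1, so A = 15.
Conserve atomic number: Z = 8 + 1, so Z = 9.
Z = 9 is fluorine, so the species is F-15.

F-15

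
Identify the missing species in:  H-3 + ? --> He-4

proton

Conserve mass number: 3 + A = 4, so A = 1.
Conserve atomic number: 1 + Z = 2, so Z = 1.
A = 1 and Z = 1 is H-1 — a proton.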